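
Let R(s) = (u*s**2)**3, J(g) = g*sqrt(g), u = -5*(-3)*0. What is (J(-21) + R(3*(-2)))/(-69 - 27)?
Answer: 7*I*sqrt(21)/32 ≈ 1.0024*I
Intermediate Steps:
u = 0 (u = 15*0 = 0)
J(g) = g**(3/2)
R(s) = 0 (R(s) = (0*s**2)**3 = 0**3 = 0)
(J(-21) + R(3*(-2)))/(-69 - 27) = ((-21)**(3/2) + 0)/(-69 - 27) = (-21*I*sqrt(21) + 0)/(-96) = -21*I*sqrt(21)*(-1/96) = 7*I*sqrt(21)/32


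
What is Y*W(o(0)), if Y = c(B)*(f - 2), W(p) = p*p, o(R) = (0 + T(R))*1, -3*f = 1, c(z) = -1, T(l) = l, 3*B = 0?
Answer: 0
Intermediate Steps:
B = 0 (B = (⅓)*0 = 0)
f = -⅓ (f = -⅓*1 = -⅓ ≈ -0.33333)
o(R) = R (o(R) = (0 + R)*1 = R*1 = R)
W(p) = p²
Y = 7/3 (Y = -(-⅓ - 2) = -1*(-7/3) = 7/3 ≈ 2.3333)
Y*W(o(0)) = (7/3)*0² = (7/3)*0 = 0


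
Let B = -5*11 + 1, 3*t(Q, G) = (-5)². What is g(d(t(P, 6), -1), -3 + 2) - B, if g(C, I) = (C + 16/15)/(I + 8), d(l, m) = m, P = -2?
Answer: 5671/105 ≈ 54.010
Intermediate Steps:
t(Q, G) = 25/3 (t(Q, G) = (⅓)*(-5)² = (⅓)*25 = 25/3)
B = -54 (B = -55 + 1 = -54)
g(C, I) = (16/15 + C)/(8 + I) (g(C, I) = (C + 16*(1/15))/(8 + I) = (C + 16/15)/(8 + I) = (16/15 + C)/(8 + I))
g(d(t(P, 6), -1), -3 + 2) - B = (16/15 - 1)/(8 + (-3 + 2)) - 1*(-54) = (1/15)/(8 - 1) + 54 = (1/15)/7 + 54 = (⅐)*(1/15) + 54 = 1/105 + 54 = 5671/105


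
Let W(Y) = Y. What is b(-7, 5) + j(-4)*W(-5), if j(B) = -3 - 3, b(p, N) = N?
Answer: 35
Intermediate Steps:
j(B) = -6
b(-7, 5) + j(-4)*W(-5) = 5 - 6*(-5) = 5 + 30 = 35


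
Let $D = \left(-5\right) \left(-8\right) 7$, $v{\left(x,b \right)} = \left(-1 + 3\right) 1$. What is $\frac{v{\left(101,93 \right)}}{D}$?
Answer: $\frac{1}{140} \approx 0.0071429$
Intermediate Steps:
$v{\left(x,b \right)} = 2$ ($v{\left(x,b \right)} = 2 \cdot 1 = 2$)
$D = 280$ ($D = 40 \cdot 7 = 280$)
$\frac{v{\left(101,93 \right)}}{D} = \frac{2}{280} = 2 \cdot \frac{1}{280} = \frac{1}{140}$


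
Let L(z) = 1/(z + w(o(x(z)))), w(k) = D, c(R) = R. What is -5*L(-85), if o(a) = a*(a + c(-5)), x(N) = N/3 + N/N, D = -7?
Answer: 5/92 ≈ 0.054348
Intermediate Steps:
x(N) = 1 + N/3 (x(N) = N*(⅓) + 1 = N/3 + 1 = 1 + N/3)
o(a) = a*(-5 + a) (o(a) = a*(a - 5) = a*(-5 + a))
w(k) = -7
L(z) = 1/(-7 + z) (L(z) = 1/(z - 7) = 1/(-7 + z))
-5*L(-85) = -5/(-7 - 85) = -5/(-92) = -5*(-1/92) = 5/92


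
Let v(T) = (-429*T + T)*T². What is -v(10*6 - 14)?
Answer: 41659808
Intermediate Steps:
v(T) = -428*T³ (v(T) = (-428*T)*T² = -428*T³)
-v(10*6 - 14) = -(-428)*(10*6 - 14)³ = -(-428)*(60 - 14)³ = -(-428)*46³ = -(-428)*97336 = -1*(-41659808) = 41659808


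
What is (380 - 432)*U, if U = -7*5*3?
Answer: 5460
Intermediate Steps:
U = -105 (U = -35*3 = -105)
(380 - 432)*U = (380 - 432)*(-105) = -52*(-105) = 5460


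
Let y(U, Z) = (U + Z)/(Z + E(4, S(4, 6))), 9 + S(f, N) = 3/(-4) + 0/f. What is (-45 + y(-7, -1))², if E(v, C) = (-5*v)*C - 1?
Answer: 75568249/37249 ≈ 2028.7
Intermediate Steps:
S(f, N) = -39/4 (S(f, N) = -9 + (3/(-4) + 0/f) = -9 + (3*(-¼) + 0) = -9 + (-¾ + 0) = -9 - ¾ = -39/4)
E(v, C) = -1 - 5*C*v (E(v, C) = -5*C*v - 1 = -1 - 5*C*v)
y(U, Z) = (U + Z)/(194 + Z) (y(U, Z) = (U + Z)/(Z + (-1 - 5*(-39/4)*4)) = (U + Z)/(Z + (-1 + 195)) = (U + Z)/(Z + 194) = (U + Z)/(194 + Z))
(-45 + y(-7, -1))² = (-45 + (-7 - 1)/(194 - 1))² = (-45 - 8/193)² = (-8693/193)² = 75568249/37249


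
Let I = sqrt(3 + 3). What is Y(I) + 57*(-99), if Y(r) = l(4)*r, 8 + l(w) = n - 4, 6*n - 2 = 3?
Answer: -5643 - 67*sqrt(6)/6 ≈ -5670.4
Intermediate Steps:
n = 5/6 (n = 1/3 + (1/6)*3 = 1/3 + 1/2 = 5/6 ≈ 0.83333)
I = sqrt(6) ≈ 2.4495
l(w) = -67/6 (l(w) = -8 + (5/6 - 4) = -8 - 19/6 = -67/6)
Y(r) = -67*r/6
Y(I) + 57*(-99) = -67*sqrt(6)/6 + 57*(-99) = -67*sqrt(6)/6 - 5643 = -5643 - 67*sqrt(6)/6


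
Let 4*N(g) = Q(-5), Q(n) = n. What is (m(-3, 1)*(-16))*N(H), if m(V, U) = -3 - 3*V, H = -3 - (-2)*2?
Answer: 120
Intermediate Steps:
H = 1 (H = -3 - 1*(-4) = -3 + 4 = 1)
N(g) = -5/4 (N(g) = (¼)*(-5) = -5/4)
(m(-3, 1)*(-16))*N(H) = ((-3 - 3*(-3))*(-16))*(-5/4) = ((-3 + 9)*(-16))*(-5/4) = (6*(-16))*(-5/4) = -96*(-5/4) = 120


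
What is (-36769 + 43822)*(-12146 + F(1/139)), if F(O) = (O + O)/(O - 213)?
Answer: -1268109926667/14803 ≈ -8.5666e+7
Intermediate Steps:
F(O) = 2*O/(-213 + O) (F(O) = (2*O)/(-213 + O) = 2*O/(-213 + O))
(-36769 + 43822)*(-12146 + F(1/139)) = (-36769 + 43822)*(-12146 + 2/(139*(-213 + 1/139))) = 7053*(-12146 + 2*(1/139)/(-213 + 1/139)) = 7053*(-12146 + 2*(1/139)/(-29606/139)) = 7053*(-12146 + 2*(1/139)*(-139/29606)) = 7053*(-12146 - 1/14803) = 7053*(-179797239/14803) = -1268109926667/14803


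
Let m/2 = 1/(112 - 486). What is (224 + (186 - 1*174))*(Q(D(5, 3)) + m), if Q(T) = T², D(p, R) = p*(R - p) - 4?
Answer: 8649636/187 ≈ 46255.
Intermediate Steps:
m = -1/187 (m = 2/(112 - 486) = 2/(-374) = 2*(-1/374) = -1/187 ≈ -0.0053476)
D(p, R) = -4 + p*(R - p)
(224 + (186 - 1*174))*(Q(D(5, 3)) + m) = (224 + (186 - 1*174))*((-4 - 1*5² + 3*5)² - 1/187) = (224 + (186 - 174))*((-4 - 1*25 + 15)² - 1/187) = (224 + 12)*((-4 - 25 + 15)² - 1/187) = 236*((-14)² - 1/187) = 236*(196 - 1/187) = 236*(36651/187) = 8649636/187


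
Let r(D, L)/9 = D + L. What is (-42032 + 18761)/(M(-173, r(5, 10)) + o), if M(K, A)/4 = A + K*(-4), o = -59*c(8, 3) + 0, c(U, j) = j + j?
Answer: -23271/2954 ≈ -7.8778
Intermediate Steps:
c(U, j) = 2*j
r(D, L) = 9*D + 9*L (r(D, L) = 9*(D + L) = 9*D + 9*L)
o = -354 (o = -118*3 + 0 = -59*6 + 0 = -354 + 0 = -354)
M(K, A) = -16*K + 4*A (M(K, A) = 4*(A + K*(-4)) = 4*(A - 4*K) = -16*K + 4*A)
(-42032 + 18761)/(M(-173, r(5, 10)) + o) = (-42032 + 18761)/((-16*(-173) + 4*(9*5 + 9*10)) - 354) = -23271/((2768 + 4*(45 + 90)) - 354) = -23271/((2768 + 4*135) - 354) = -23271/((2768 + 540) - 354) = -23271/(3308 - 354) = -23271/2954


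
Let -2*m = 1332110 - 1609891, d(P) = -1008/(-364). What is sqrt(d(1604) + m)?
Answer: 5*sqrt(3755674)/26 ≈ 372.68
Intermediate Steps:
d(P) = 36/13 (d(P) = -1008*(-1/364) = 36/13)
m = 277781/2 (m = -(1332110 - 1609891)/2 = -1/2*(-277781) = 277781/2 ≈ 1.3889e+5)
sqrt(d(1604) + m) = sqrt(36/13 + 277781/2) = sqrt(3611225/26) = 5*sqrt(3755674)/26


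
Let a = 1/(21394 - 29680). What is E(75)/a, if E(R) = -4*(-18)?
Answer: -596592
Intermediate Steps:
E(R) = 72
a = -1/8286 (a = 1/(-8286) = -1/8286 ≈ -0.00012069)
E(75)/a = 72/(-1/8286) = 72*(-8286) = -596592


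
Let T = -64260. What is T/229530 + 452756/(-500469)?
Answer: -648005822/547012617 ≈ -1.1846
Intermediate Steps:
T/229530 + 452756/(-500469) = -64260/229530 + 452756/(-500469) = -64260*1/229530 + 452756*(-1/500469) = -306/1093 - 452756/500469 = -648005822/547012617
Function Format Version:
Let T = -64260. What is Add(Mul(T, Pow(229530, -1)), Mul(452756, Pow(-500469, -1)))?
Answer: Rational(-648005822, 547012617) ≈ -1.1846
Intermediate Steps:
Add(Mul(T, Pow(229530, -1)), Mul(452756, Pow(-500469, -1))) = Add(Mul(-64260, Pow(229530, -1)), Mul(452756, Pow(-500469, -1))) = Add(Mul(-64260, Rational(1, 229530)), Mul(452756, Rational(-1, 500469))) = Add(Rational(-306, 1093), Rational(-452756, 500469)) = Rational(-648005822, 547012617)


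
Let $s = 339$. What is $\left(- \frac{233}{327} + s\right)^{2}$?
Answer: $\frac{12236784400}{106929} \approx 1.1444 \cdot 10^{5}$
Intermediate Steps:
$\left(- \frac{233}{327} + s\right)^{2} = \left(- \frac{233}{327} + 339\right)^{2} = \left(\frac{110620}{327}\right)^{2} = \frac{12236784400}{106929}$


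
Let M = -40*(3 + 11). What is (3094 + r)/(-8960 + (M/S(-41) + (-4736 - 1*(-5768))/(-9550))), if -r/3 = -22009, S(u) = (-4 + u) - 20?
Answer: -4290686075/555663908 ≈ -7.7217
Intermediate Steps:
S(u) = -24 + u
M = -560 (M = -40*14 = -560)
r = 66027 (r = -3*(-22009) = 66027)
(3094 + r)/(-8960 + (M/S(-41) + (-4736 - 1*(-5768))/(-9550))) = (3094 + 66027)/(-8960 + (-560/(-24 - 41) + (-4736 - 1*(-5768))/(-9550))) = 69121/(-8960 + (-560/(-65) + (-4736 + 5768)*(-1/9550))) = 69121/(-8960 + (-560*(-1/65) + 1032*(-1/9550))) = 69121/(-8960 + (112/13 - 516/4775)) = 69121/(-8960 + 528092/62075) = 69121/(-555663908/62075) = 69121*(-62075/555663908) = -4290686075/555663908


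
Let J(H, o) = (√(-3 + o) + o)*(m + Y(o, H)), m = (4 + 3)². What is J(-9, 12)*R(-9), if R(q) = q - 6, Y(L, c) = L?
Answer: -13725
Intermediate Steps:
R(q) = -6 + q
m = 49 (m = 7² = 49)
J(H, o) = (49 + o)*(o + √(-3 + o)) (J(H, o) = (√(-3 + o) + o)*(49 + o) = (o + √(-3 + o))*(49 + o) = (49 + o)*(o + √(-3 + o)))
J(-9, 12)*R(-9) = (12² + 49*12 + 49*√(-3 + 12) + 12*√(-3 + 12))*(-6 - 9) = (144 + 588 + 49*√9 + 12*√9)*(-15) = (144 + 588 + 49*3 + 12*3)*(-15) = (144 + 588 + 147 + 36)*(-15) = 915*(-15) = -13725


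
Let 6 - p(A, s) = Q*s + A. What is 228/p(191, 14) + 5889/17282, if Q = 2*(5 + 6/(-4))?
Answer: -2273709/4890806 ≈ -0.46489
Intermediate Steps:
Q = 7 (Q = 2*(5 + 6*(-¼)) = 2*(5 - 3/2) = 2*(7/2) = 7)
p(A, s) = 6 - A - 7*s (p(A, s) = 6 - (7*s + A) = 6 - (A + 7*s) = 6 + (-A - 7*s) = 6 - A - 7*s)
228/p(191, 14) + 5889/17282 = 228/(6 - 1*191 - 7*14) + 5889/17282 = 228/(6 - 191 - 98) + 5889*(1/17282) = 228/(-283) + 5889/17282 = 228*(-1/283) + 5889/17282 = -228/283 + 5889/17282 = -2273709/4890806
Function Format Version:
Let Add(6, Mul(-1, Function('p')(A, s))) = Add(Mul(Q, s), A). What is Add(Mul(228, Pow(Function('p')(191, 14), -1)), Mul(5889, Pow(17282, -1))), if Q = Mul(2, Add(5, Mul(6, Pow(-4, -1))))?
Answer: Rational(-2273709, 4890806) ≈ -0.46489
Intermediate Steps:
Q = 7 (Q = Mul(2, Add(5, Mul(6, Rational(-1, 4)))) = Mul(2, Add(5, Rational(-3, 2))) = Mul(2, Rational(7, 2)) = 7)
Function('p')(A, s) = Add(6, Mul(-1, A), Mul(-7, s)) (Function('p')(A, s) = Add(6, Mul(-1, Add(Mul(7, s), A))) = Add(6, Mul(-1, Add(A, Mul(7, s)))) = Add(6, Add(Mul(-1, A), Mul(-7, s))) = Add(6, Mul(-1, A), Mul(-7, s)))
Add(Mul(228, Pow(Function('p')(191, 14), -1)), Mul(5889, Pow(17282, -1))) = Add(Mul(228, Pow(Add(6, Mul(-1, 191), Mul(-7, 14)), -1)), Mul(5889, Pow(17282, -1))) = Add(Mul(228, Pow(Add(6, -191, -98), -1)), Mul(5889, Rational(1, 17282))) = Add(Mul(228, Pow(-283, -1)), Rational(5889, 17282)) = Add(Mul(228, Rational(-1, 283)), Rational(5889, 17282)) = Add(Rational(-228, 283), Rational(5889, 17282)) = Rational(-2273709, 4890806)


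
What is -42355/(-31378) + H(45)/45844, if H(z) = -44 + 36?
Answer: 485367899/359623258 ≈ 1.3497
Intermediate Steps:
H(z) = -8
-42355/(-31378) + H(45)/45844 = -42355/(-31378) - 8/45844 = -42355*(-1/31378) - 8*1/45844 = 42355/31378 - 2/11461 = 485367899/359623258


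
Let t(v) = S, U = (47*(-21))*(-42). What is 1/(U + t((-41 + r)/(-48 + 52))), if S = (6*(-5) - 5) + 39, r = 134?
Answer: 1/41458 ≈ 2.4121e-5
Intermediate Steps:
S = 4 (S = (-30 - 5) + 39 = -35 + 39 = 4)
U = 41454 (U = -987*(-42) = 41454)
t(v) = 4
1/(U + t((-41 + r)/(-48 + 52))) = 1/(41454 + 4) = 1/41458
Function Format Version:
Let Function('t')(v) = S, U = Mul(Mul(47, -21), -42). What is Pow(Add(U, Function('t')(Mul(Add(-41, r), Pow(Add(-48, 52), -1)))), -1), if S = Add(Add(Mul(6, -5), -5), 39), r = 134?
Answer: Rational(1, 41458) ≈ 2.4121e-5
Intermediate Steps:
S = 4 (S = Add(Add(-30, -5), 39) = Add(-35, 39) = 4)
U = 41454 (U = Mul(-987, -42) = 41454)
Function('t')(v) = 4
Pow(Add(U, Function('t')(Mul(Add(-41, r), Pow(Add(-48, 52), -1)))), -1) = Pow(Add(41454, 4), -1) = Pow(41458, -1) = Rational(1, 41458)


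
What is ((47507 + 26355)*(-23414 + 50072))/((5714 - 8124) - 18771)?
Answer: -1969013196/21181 ≈ -92961.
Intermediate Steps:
((47507 + 26355)*(-23414 + 50072))/((5714 - 8124) - 18771) = (73862*26658)/(-2410 - 18771) = 1969013196/(-21181) = 1969013196*(-1/21181) = -1969013196/21181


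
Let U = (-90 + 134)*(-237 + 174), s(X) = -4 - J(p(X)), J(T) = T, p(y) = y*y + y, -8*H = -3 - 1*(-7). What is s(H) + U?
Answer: -11103/4 ≈ -2775.8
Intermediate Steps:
H = -½ (H = -(-3 - 1*(-7))/8 = -(-3 + 7)/8 = -⅛*4 = -½ ≈ -0.50000)
p(y) = y + y² (p(y) = y² + y = y + y²)
s(X) = -4 - X*(1 + X)
U = -2772 (U = 44*(-63) = -2772)
s(H) + U = (-4 - 1*(-½)*(1 - ½)) - 2772 = (-4 - 1*(-½)*½) - 2772 = (-4 + ¼) - 2772 = -15/4 - 2772 = -11103/4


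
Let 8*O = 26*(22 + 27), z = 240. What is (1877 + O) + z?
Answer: 9105/4 ≈ 2276.3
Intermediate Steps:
O = 637/4 (O = (26*(22 + 27))/8 = (26*49)/8 = (1/8)*1274 = 637/4 ≈ 159.25)
(1877 + O) + z = (1877 + 637/4) + 240 = 8145/4 + 240 = 9105/4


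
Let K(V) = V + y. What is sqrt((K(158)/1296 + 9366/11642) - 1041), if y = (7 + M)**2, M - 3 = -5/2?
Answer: I*sqrt(182686365023455)/419112 ≈ 32.25*I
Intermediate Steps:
M = 1/2 (M = 3 - 5/2 = 1/2 ≈ 0.50000)
y = 225/4 (y = (7 + 1/2)**2 = (15/2)**2 = 225/4 ≈ 56.250)
K(V) = 225/4 + V (K(V) = V + 225/4 = 225/4 + V)
sqrt((K(158)/1296 + 9366/11642) - 1041) = sqrt(((225/4 + 158)/1296 + 9366/11642) - 1041) = sqrt(((857/4)*(1/1296) + 9366*(1/11642)) - 1041) = sqrt((857/5184 + 4683/5821) - 1041) = sqrt(29265269/30176064 - 1041) = sqrt(-31384017355/30176064) = I*sqrt(182686365023455)/419112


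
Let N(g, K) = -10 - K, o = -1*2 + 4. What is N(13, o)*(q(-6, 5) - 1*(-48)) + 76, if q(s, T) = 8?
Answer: -596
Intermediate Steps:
o = 2 (o = -2 + 4 = 2)
N(13, o)*(q(-6, 5) - 1*(-48)) + 76 = (-10 - 1*2)*(8 - 1*(-48)) + 76 = (-10 - 2)*(8 + 48) + 76 = -12*56 + 76 = -672 + 76 = -596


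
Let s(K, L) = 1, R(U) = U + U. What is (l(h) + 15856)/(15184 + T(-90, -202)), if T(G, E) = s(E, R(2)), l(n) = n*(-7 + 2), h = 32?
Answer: 15696/15185 ≈ 1.0337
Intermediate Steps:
R(U) = 2*U
l(n) = -5*n (l(n) = n*(-5) = -5*n)
T(G, E) = 1
(l(h) + 15856)/(15184 + T(-90, -202)) = (-5*32 + 15856)/(15184 + 1) = (-160 + 15856)/15185 = 15696*(1/15185) = 15696/15185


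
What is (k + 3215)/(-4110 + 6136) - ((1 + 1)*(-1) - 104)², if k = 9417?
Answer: -11375752/1013 ≈ -11230.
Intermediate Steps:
(k + 3215)/(-4110 + 6136) - ((1 + 1)*(-1) - 104)² = (9417 + 3215)/(-4110 + 6136) - ((1 + 1)*(-1) - 104)² = 12632/2026 - (2*(-1) - 104)² = 12632*(1/2026) - (-2 - 104)² = 6316/1013 - 1*(-106)² = 6316/1013 - 1*11236 = 6316/1013 - 11236 = -11375752/1013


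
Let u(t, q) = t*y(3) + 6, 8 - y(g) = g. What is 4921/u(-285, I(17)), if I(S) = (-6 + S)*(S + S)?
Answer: -4921/1419 ≈ -3.4679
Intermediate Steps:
I(S) = 2*S*(-6 + S) (I(S) = (-6 + S)*(2*S) = 2*S*(-6 + S))
y(g) = 8 - g
u(t, q) = 6 + 5*t (u(t, q) = t*(8 - 1*3) + 6 = t*(8 - 3) + 6 = t*5 + 6 = 5*t + 6 = 6 + 5*t)
4921/u(-285, I(17)) = 4921/(6 + 5*(-285)) = 4921/(6 - 1425) = 4921/(-1419) = 4921*(-1/1419) = -4921/1419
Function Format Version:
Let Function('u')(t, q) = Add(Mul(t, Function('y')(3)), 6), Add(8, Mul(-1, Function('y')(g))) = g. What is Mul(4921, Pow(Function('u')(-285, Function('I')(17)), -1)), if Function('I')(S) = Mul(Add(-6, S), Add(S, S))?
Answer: Rational(-4921, 1419) ≈ -3.4679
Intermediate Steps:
Function('I')(S) = Mul(2, S, Add(-6, S)) (Function('I')(S) = Mul(Add(-6, S), Mul(2, S)) = Mul(2, S, Add(-6, S)))
Function('y')(g) = Add(8, Mul(-1, g))
Function('u')(t, q) = Add(6, Mul(5, t)) (Function('u')(t, q) = Add(Mul(t, Add(8, Mul(-1, 3))), 6) = Add(Mul(t, Add(8, -3)), 6) = Add(Mul(t, 5), 6) = Add(Mul(5, t), 6) = Add(6, Mul(5, t)))
Mul(4921, Pow(Function('u')(-285, Function('I')(17)), -1)) = Mul(4921, Pow(Add(6, Mul(5, -285)), -1)) = Mul(4921, Pow(Add(6, -1425), -1)) = Mul(4921, Pow(-1419, -1)) = Mul(4921, Rational(-1, 1419)) = Rational(-4921, 1419)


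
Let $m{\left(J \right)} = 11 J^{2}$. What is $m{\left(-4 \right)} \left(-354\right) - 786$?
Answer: $-63090$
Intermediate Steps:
$m{\left(-4 \right)} \left(-354\right) - 786 = 11 \left(-4\right)^{2} \left(-354\right) - 786 = 11 \cdot 16 \left(-354\right) - 786 = 176 \left(-354\right) - 786 = -62304 - 786 = -63090$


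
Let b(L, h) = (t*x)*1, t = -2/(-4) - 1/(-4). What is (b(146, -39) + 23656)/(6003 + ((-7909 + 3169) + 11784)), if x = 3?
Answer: 94633/52188 ≈ 1.8133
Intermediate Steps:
t = ¾ (t = -2*(-¼) - 1*(-¼) = ½ + ¼ = ¾ ≈ 0.75000)
b(L, h) = 9/4 (b(L, h) = ((¾)*3)*1 = (9/4)*1 = 9/4)
(b(146, -39) + 23656)/(6003 + ((-7909 + 3169) + 11784)) = (9/4 + 23656)/(6003 + ((-7909 + 3169) + 11784)) = 94633/(4*(6003 + (-4740 + 11784))) = 94633/(4*(6003 + 7044)) = (94633/4)/13047 = (94633/4)*(1/13047) = 94633/52188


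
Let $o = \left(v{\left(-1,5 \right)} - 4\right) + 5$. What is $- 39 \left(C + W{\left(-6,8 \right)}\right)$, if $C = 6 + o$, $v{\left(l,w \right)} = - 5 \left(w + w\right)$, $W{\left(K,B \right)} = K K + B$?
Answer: $-39$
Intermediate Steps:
$W{\left(K,B \right)} = B + K^{2}$ ($W{\left(K,B \right)} = K^{2} + B = B + K^{2}$)
$v{\left(l,w \right)} = - 10 w$ ($v{\left(l,w \right)} = - 5 \cdot 2 w = - 10 w$)
$o = -49$ ($o = \left(\left(-10\right) 5 - 4\right) + 5 = \left(-50 - 4\right) + 5 = -54 + 5 = -49$)
$C = -43$ ($C = 6 - 49 = -43$)
$- 39 \left(C + W{\left(-6,8 \right)}\right) = - 39 \left(-43 + \left(8 + \left(-6\right)^{2}\right)\right) = - 39 \left(-43 + \left(8 + 36\right)\right) = - 39 \left(-43 + 44\right) = \left(-39\right) 1 = -39$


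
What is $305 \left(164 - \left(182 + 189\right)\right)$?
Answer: $-63135$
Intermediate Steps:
$305 \left(164 - \left(182 + 189\right)\right) = 305 \left(164 - 371\right) = 305 \left(-207\right) = -63135$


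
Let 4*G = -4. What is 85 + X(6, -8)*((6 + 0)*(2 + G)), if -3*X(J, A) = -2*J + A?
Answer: 125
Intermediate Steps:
G = -1 (G = (1/4)*(-4) = -1)
X(J, A) = -A/3 + 2*J/3 (X(J, A) = -(-2*J + A)/3 = -(A - 2*J)/3 = -A/3 + 2*J/3)
85 + X(6, -8)*((6 + 0)*(2 + G)) = 85 + (-1/3*(-8) + (2/3)*6)*((6 + 0)*(2 - 1)) = 85 + (8/3 + 4)*(6*1) = 85 + (20/3)*6 = 85 + 40 = 125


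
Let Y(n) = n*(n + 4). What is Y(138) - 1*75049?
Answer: -55453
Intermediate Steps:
Y(n) = n*(4 + n)
Y(138) - 1*75049 = 138*(4 + 138) - 1*75049 = 138*142 - 75049 = 19596 - 75049 = -55453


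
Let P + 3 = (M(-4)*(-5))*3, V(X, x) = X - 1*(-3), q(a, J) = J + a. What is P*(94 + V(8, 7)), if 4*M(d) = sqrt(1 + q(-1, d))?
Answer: -315 - 1575*I/2 ≈ -315.0 - 787.5*I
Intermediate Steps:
M(d) = sqrt(d)/4 (M(d) = sqrt(1 + (d - 1))/4 = sqrt(1 + (-1 + d))/4 = sqrt(d)/4)
V(X, x) = 3 + X (V(X, x) = X + 3 = 3 + X)
P = -3 - 15*I/2 (P = -3 + ((sqrt(-4)/4)*(-5))*3 = -3 + (((2*I)/4)*(-5))*3 = -3 + ((I/2)*(-5))*3 = -3 - 5*I/2*3 = -3 - 15*I/2 ≈ -3.0 - 7.5*I)
P*(94 + V(8, 7)) = (-3 - 15*I/2)*(94 + (3 + 8)) = (-3 - 15*I/2)*(94 + 11) = (-3 - 15*I/2)*105 = -315 - 1575*I/2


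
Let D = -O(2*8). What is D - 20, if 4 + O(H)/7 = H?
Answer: -104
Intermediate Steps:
O(H) = -28 + 7*H
D = -84 (D = -(-28 + 7*(2*8)) = -(-28 + 7*16) = -(-28 + 112) = -1*84 = -84)
D - 20 = -84 - 20 = -104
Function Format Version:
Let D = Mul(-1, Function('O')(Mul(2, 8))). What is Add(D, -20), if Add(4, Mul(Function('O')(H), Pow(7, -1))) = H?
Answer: -104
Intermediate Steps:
Function('O')(H) = Add(-28, Mul(7, H))
D = -84 (D = Mul(-1, Add(-28, Mul(7, Mul(2, 8)))) = Mul(-1, Add(-28, Mul(7, 16))) = Mul(-1, Add(-28, 112)) = Mul(-1, 84) = -84)
Add(D, -20) = Add(-84, -20) = -104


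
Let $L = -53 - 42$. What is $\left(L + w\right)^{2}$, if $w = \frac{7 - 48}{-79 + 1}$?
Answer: $\frac{54302161}{6084} \approx 8925.4$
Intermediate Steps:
$w = \frac{41}{78}$ ($w = \frac{7 - 48}{-78} = \left(7 - 48\right) \left(- \frac{1}{78}\right) = \left(-41\right) \left(- \frac{1}{78}\right) = \frac{41}{78} \approx 0.52564$)
$L = -95$
$\left(L + w\right)^{2} = \left(-95 + \frac{41}{78}\right)^{2} = \left(- \frac{7369}{78}\right)^{2} = \frac{54302161}{6084}$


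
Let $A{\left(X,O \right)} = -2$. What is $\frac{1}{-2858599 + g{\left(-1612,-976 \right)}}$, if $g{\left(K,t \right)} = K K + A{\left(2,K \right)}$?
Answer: $- \frac{1}{260057} \approx -3.8453 \cdot 10^{-6}$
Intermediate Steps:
$g{\left(K,t \right)} = -2 + K^{2}$ ($g{\left(K,t \right)} = K K - 2 = K^{2} - 2 = -2 + K^{2}$)
$\frac{1}{-2858599 + g{\left(-1612,-976 \right)}} = \frac{1}{-2858599 - \left(2 - \left(-1612\right)^{2}\right)} = \frac{1}{-2858599 + \left(-2 + 2598544\right)} = \frac{1}{-2858599 + 2598542} = \frac{1}{-260057} = - \frac{1}{260057}$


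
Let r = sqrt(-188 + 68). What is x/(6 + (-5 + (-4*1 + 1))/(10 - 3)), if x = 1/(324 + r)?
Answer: 189/297772 - 7*I*sqrt(30)/1786632 ≈ 0.00063471 - 2.146e-5*I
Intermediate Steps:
r = 2*I*sqrt(30) (r = sqrt(-120) = 2*I*sqrt(30) ≈ 10.954*I)
x = 1/(324 + 2*I*sqrt(30)) ≈ 0.0030829 - 0.00010423*I
x/(6 + (-5 + (-4*1 + 1))/(10 - 3)) = (27/8758 - I*sqrt(30)/52548)/(6 + (-5 + (-4*1 + 1))/(10 - 3)) = (27/8758 - I*sqrt(30)/52548)/(6 + (-5 + (-4 + 1))/7) = (27/8758 - I*sqrt(30)/52548)/(6 + (-5 - 3)*(1/7)) = (27/8758 - I*sqrt(30)/52548)/(6 - 8*1/7) = (27/8758 - I*sqrt(30)/52548)/(6 - 8/7) = (27/8758 - I*sqrt(30)/52548)/(34/7) = (27/8758 - I*sqrt(30)/52548)*(7/34) = 189/297772 - 7*I*sqrt(30)/1786632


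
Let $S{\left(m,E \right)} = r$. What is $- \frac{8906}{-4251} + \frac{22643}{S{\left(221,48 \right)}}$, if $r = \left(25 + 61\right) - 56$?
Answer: $\frac{32174191}{42510} \approx 756.86$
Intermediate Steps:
$r = 30$ ($r = 86 - 56 = 30$)
$S{\left(m,E \right)} = 30$
$- \frac{8906}{-4251} + \frac{22643}{S{\left(221,48 \right)}} = - \frac{8906}{-4251} + \frac{22643}{30} = \left(-8906\right) \left(- \frac{1}{4251}\right) + 22643 \cdot \frac{1}{30} = \frac{8906}{4251} + \frac{22643}{30} = \frac{32174191}{42510}$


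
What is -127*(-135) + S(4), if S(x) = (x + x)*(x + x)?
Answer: 17209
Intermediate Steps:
S(x) = 4*x² (S(x) = (2*x)*(2*x) = 4*x²)
-127*(-135) + S(4) = -127*(-135) + 4*4² = 17145 + 4*16 = 17145 + 64 = 17209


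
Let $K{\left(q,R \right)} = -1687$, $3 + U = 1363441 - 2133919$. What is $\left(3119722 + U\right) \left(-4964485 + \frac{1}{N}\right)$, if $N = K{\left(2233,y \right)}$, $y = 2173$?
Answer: $- \frac{19675095870177236}{1687} \approx -1.1663 \cdot 10^{13}$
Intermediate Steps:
$U = -770481$ ($U = -3 + \left(1363441 - 2133919\right) = -3 - 770478 = -770481$)
$N = -1687$
$\left(3119722 + U\right) \left(-4964485 + \frac{1}{N}\right) = \left(3119722 - 770481\right) \left(-4964485 + \frac{1}{-1687}\right) = 2349241 \left(-4964485 - \frac{1}{1687}\right) = 2349241 \left(- \frac{8375086196}{1687}\right) = - \frac{19675095870177236}{1687}$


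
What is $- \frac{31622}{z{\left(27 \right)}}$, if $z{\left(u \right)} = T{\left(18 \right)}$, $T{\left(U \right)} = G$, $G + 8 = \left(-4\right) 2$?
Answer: $\frac{15811}{8} \approx 1976.4$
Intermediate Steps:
$G = -16$ ($G = -8 - 8 = -16$)
$T{\left(U \right)} = -16$
$z{\left(u \right)} = -16$
$- \frac{31622}{z{\left(27 \right)}} = - \frac{31622}{-16} = \left(-31622\right) \left(- \frac{1}{16}\right) = \frac{15811}{8}$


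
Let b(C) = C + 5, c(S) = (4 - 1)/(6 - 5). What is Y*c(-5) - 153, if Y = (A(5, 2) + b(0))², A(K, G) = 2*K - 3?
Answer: 279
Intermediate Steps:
c(S) = 3 (c(S) = 3/1 = 3*1 = 3)
b(C) = 5 + C
A(K, G) = -3 + 2*K
Y = 144 (Y = ((-3 + 2*5) + (5 + 0))² = ((-3 + 10) + 5)² = (7 + 5)² = 12² = 144)
Y*c(-5) - 153 = 144*3 - 153 = 432 - 153 = 279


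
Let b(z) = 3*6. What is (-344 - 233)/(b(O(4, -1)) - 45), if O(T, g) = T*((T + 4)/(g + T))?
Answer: 577/27 ≈ 21.370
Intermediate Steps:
O(T, g) = T*(4 + T)/(T + g) (O(T, g) = T*((4 + T)/(T + g)) = T*(4 + T)/(T + g))
b(z) = 18
(-344 - 233)/(b(O(4, -1)) - 45) = (-344 - 233)/(18 - 45) = -577/(-27) = -577*(-1/27) = 577/27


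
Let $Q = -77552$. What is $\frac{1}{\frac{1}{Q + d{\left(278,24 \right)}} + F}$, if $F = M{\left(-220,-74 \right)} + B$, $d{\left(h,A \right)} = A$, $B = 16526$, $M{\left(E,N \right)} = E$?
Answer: $\frac{77528}{1264171567} \approx 6.1327 \cdot 10^{-5}$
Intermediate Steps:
$F = 16306$ ($F = -220 + 16526 = 16306$)
$\frac{1}{\frac{1}{Q + d{\left(278,24 \right)}} + F} = \frac{1}{\frac{1}{-77552 + 24} + 16306} = \frac{1}{\frac{1}{-77528} + 16306} = \frac{1}{- \frac{1}{77528} + 16306} = \frac{1}{\frac{1264171567}{77528}} = \frac{77528}{1264171567}$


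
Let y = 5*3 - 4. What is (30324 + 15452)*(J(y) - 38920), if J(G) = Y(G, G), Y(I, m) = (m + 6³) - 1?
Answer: -1771256544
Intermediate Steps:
y = 11 (y = 15 - 4 = 11)
Y(I, m) = 215 + m (Y(I, m) = (m + 216) - 1 = (216 + m) - 1 = 215 + m)
J(G) = 215 + G
(30324 + 15452)*(J(y) - 38920) = (30324 + 15452)*((215 + 11) - 38920) = 45776*(226 - 38920) = 45776*(-38694) = -1771256544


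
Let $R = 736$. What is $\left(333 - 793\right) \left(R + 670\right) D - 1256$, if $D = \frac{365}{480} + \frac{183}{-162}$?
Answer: $\frac{25653907}{108} \approx 2.3754 \cdot 10^{5}$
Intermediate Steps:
$D = - \frac{319}{864}$ ($D = 365 \cdot \frac{1}{480} + 183 \left(- \frac{1}{162}\right) = \frac{73}{96} - \frac{61}{54} = - \frac{319}{864} \approx -0.36921$)
$\left(333 - 793\right) \left(R + 670\right) D - 1256 = \left(333 - 793\right) \left(736 + 670\right) \left(- \frac{319}{864}\right) - 1256 = \left(-460\right) 1406 \left(- \frac{319}{864}\right) - 1256 = \left(-646760\right) \left(- \frac{319}{864}\right) - 1256 = \frac{25789555}{108} - 1256 = \frac{25653907}{108}$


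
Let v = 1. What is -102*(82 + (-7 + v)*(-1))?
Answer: -8976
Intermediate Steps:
-102*(82 + (-7 + v)*(-1)) = -102*(82 + (-7 + 1)*(-1)) = -102*(82 - 6*(-1)) = -102*(82 + 6) = -102*88 = -8976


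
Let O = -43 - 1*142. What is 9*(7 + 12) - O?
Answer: 356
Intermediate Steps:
O = -185 (O = -43 - 142 = -185)
9*(7 + 12) - O = 9*(7 + 12) - 1*(-185) = 9*19 + 185 = 171 + 185 = 356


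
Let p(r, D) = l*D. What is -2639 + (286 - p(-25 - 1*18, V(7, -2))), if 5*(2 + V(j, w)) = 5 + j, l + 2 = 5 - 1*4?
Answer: -11763/5 ≈ -2352.6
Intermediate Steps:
l = -1 (l = -2 + (5 - 1*4) = -2 + (5 - 4) = -2 + 1 = -1)
V(j, w) = -1 + j/5 (V(j, w) = -2 + (5 + j)/5 = -2 + (1 + j/5) = -1 + j/5)
p(r, D) = -D
-2639 + (286 - p(-25 - 1*18, V(7, -2))) = -2639 + (286 - (-1)*(-1 + (⅕)*7)) = -2639 + (286 - (-1)*(-1 + 7/5)) = -2639 + (286 - (-1)*2/5) = -2639 + (286 - 1*(-⅖)) = -2639 + (286 + ⅖) = -2639 + 1432/5 = -11763/5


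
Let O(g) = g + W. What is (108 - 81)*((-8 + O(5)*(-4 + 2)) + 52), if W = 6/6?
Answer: 864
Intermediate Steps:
W = 1 (W = 6*(1/6) = 1)
O(g) = 1 + g (O(g) = g + 1 = 1 + g)
(108 - 81)*((-8 + O(5)*(-4 + 2)) + 52) = (108 - 81)*((-8 + (1 + 5)*(-4 + 2)) + 52) = 27*((-8 + 6*(-2)) + 52) = 27*((-8 - 12) + 52) = 27*(-20 + 52) = 27*32 = 864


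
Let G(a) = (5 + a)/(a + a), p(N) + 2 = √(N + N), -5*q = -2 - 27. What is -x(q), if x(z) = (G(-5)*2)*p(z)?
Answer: 0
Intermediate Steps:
q = 29/5 (q = -(-2 - 27)/5 = -⅕*(-29) = 29/5 ≈ 5.8000)
p(N) = -2 + √2*√N (p(N) = -2 + √(N + N) = -2 + √(2*N) = -2 + √2*√N)
G(a) = (5 + a)/(2*a) (G(a) = (5 + a)/((2*a)) = (5 + a)*(1/(2*a)) = (5 + a)/(2*a))
x(z) = 0 (x(z) = (((½)*(5 - 5)/(-5))*2)*(-2 + √2*√z) = (((½)*(-⅕)*0)*2)*(-2 + √2*√z) = (0*2)*(-2 + √2*√z) = 0*(-2 + √2*√z) = 0)
-x(q) = -1*0 = 0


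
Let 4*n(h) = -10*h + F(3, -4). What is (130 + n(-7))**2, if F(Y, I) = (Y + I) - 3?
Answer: 85849/4 ≈ 21462.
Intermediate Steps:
F(Y, I) = -3 + I + Y (F(Y, I) = (I + Y) - 3 = -3 + I + Y)
n(h) = -1 - 5*h/2 (n(h) = (-10*h + (-3 - 4 + 3))/4 = (-10*h - 4)/4 = (-4 - 10*h)/4 = -1 - 5*h/2)
(130 + n(-7))**2 = (130 + (-1 - 5/2*(-7)))**2 = (130 + (-1 + 35/2))**2 = (130 + 33/2)**2 = (293/2)**2 = 85849/4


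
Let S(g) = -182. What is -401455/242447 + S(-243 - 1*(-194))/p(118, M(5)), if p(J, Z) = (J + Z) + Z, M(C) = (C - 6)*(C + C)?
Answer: -5961996/1697129 ≈ -3.5130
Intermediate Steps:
M(C) = 2*C*(-6 + C) (M(C) = (-6 + C)*(2*C) = 2*C*(-6 + C))
p(J, Z) = J + 2*Z
-401455/242447 + S(-243 - 1*(-194))/p(118, M(5)) = -401455/242447 - 182/(118 + 2*(2*5*(-6 + 5))) = -401455*1/242447 - 182/(118 + 2*(2*5*(-1))) = -401455/242447 - 182/(118 + 2*(-10)) = -401455/242447 - 182/(118 - 20) = -401455/242447 - 182/98 = -401455/242447 - 182*1/98 = -401455/242447 - 13/7 = -5961996/1697129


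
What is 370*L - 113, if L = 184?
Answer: 67967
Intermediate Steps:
370*L - 113 = 370*184 - 113 = 68080 - 113 = 67967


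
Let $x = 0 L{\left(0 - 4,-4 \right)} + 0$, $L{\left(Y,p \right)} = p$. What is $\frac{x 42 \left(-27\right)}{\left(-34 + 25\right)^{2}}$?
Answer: $0$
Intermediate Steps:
$x = 0$ ($x = 0 \left(-4\right) + 0 = 0 + 0 = 0$)
$\frac{x 42 \left(-27\right)}{\left(-34 + 25\right)^{2}} = \frac{0 \cdot 42 \left(-27\right)}{\left(-34 + 25\right)^{2}} = \frac{0 \left(-27\right)}{\left(-9\right)^{2}} = \frac{0}{81} = 0 \cdot \frac{1}{81} = 0$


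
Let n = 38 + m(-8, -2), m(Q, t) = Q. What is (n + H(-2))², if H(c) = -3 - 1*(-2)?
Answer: 841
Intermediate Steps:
n = 30 (n = 38 - 8 = 30)
H(c) = -1 (H(c) = -3 + 2 = -1)
(n + H(-2))² = (30 - 1)² = 29² = 841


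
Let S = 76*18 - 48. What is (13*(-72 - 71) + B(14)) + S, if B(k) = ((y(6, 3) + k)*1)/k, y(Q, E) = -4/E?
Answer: -11300/21 ≈ -538.10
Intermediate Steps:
S = 1320 (S = 1368 - 48 = 1320)
B(k) = (-4/3 + k)/k (B(k) = ((-4/3 + k)*1)/k = (-4/3 + k)/k)
(13*(-72 - 71) + B(14)) + S = (13*(-72 - 71) + (-4/3 + 14)/14) + 1320 = (13*(-143) + (1/14)*(38/3)) + 1320 = (-1859 + 19/21) + 1320 = -39020/21 + 1320 = -11300/21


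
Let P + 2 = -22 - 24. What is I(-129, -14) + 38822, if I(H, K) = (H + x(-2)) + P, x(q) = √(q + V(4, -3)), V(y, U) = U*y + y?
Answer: 38645 + I*√10 ≈ 38645.0 + 3.1623*I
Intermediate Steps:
V(y, U) = y + U*y
x(q) = √(-8 + q) (x(q) = √(q + 4*(1 - 3)) = √(q + 4*(-2)) = √(q - 8) = √(-8 + q))
P = -48 (P = -2 + (-22 - 24) = -2 - 46 = -48)
I(H, K) = -48 + H + I*√10 (I(H, K) = (H + √(-8 - 2)) - 48 = (H + √(-10)) - 48 = (H + I*√10) - 48 = -48 + H + I*√10)
I(-129, -14) + 38822 = (-48 - 129 + I*√10) + 38822 = (-177 + I*√10) + 38822 = 38645 + I*√10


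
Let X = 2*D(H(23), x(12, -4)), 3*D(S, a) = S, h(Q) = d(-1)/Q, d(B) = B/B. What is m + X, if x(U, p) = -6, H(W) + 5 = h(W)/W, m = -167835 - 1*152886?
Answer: -508989515/1587 ≈ -3.2072e+5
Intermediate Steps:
d(B) = 1
h(Q) = 1/Q
m = -320721 (m = -167835 - 152886 = -320721)
H(W) = -5 + W**(-2) (H(W) = -5 + 1/(W*W) = -5 + W**(-2))
D(S, a) = S/3
X = -5288/1587 (X = 2*((-5 + 23**(-2))/3) = 2*((-5 + 1/529)/3) = 2*((1/3)*(-2644/529)) = 2*(-2644/1587) = -5288/1587 ≈ -3.3321)
m + X = -320721 - 5288/1587 = -508989515/1587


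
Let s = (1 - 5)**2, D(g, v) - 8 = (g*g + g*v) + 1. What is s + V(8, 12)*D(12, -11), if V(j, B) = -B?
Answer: -236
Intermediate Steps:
D(g, v) = 9 + g**2 + g*v (D(g, v) = 8 + ((g*g + g*v) + 1) = 8 + ((g**2 + g*v) + 1) = 8 + (1 + g**2 + g*v) = 9 + g**2 + g*v)
s = 16 (s = (-4)**2 = 16)
s + V(8, 12)*D(12, -11) = 16 + (-1*12)*(9 + 12**2 + 12*(-11)) = 16 - 12*(9 + 144 - 132) = 16 - 12*21 = 16 - 252 = -236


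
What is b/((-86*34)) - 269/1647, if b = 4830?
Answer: -4370783/2407914 ≈ -1.8152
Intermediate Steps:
b/((-86*34)) - 269/1647 = 4830/((-86*34)) - 269/1647 = 4830/(-2924) - 269*1/1647 = 4830*(-1/2924) - 269/1647 = -2415/1462 - 269/1647 = -4370783/2407914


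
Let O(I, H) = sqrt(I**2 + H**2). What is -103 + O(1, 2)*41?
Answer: -103 + 41*sqrt(5) ≈ -11.321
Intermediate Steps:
O(I, H) = sqrt(H**2 + I**2)
-103 + O(1, 2)*41 = -103 + sqrt(2**2 + 1**2)*41 = -103 + sqrt(4 + 1)*41 = -103 + sqrt(5)*41 = -103 + 41*sqrt(5)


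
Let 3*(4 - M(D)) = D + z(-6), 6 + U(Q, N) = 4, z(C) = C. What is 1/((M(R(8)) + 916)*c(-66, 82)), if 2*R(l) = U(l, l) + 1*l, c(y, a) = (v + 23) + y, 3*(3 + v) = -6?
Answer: -1/44208 ≈ -2.2620e-5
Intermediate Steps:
v = -5 (v = -3 + (1/3)*(-6) = -3 - 2 = -5)
U(Q, N) = -2 (U(Q, N) = -6 + 4 = -2)
c(y, a) = 18 + y (c(y, a) = (-5 + 23) + y = 18 + y)
R(l) = -1 + l/2 (R(l) = (-2 + 1*l)/2 = (-2 + l)/2 = -1 + l/2)
M(D) = 6 - D/3 (M(D) = 4 - (D - 6)/3 = 4 - (-6 + D)/3 = 4 + (2 - D/3) = 6 - D/3)
1/((M(R(8)) + 916)*c(-66, 82)) = 1/(((6 - (-1 + (1/2)*8)/3) + 916)*(18 - 66)) = 1/(((6 - (-1 + 4)/3) + 916)*(-48)) = -1/48/((6 - 1/3*3) + 916) = -1/48/((6 - 1) + 916) = -1/48/(5 + 916) = -1/48/921 = (1/921)*(-1/48) = -1/44208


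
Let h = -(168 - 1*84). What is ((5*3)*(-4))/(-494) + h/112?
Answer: -621/988 ≈ -0.62854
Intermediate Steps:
h = -84 (h = -(168 - 84) = -1*84 = -84)
((5*3)*(-4))/(-494) + h/112 = ((5*3)*(-4))/(-494) - 84/112 = (15*(-4))*(-1/494) - 84*1/112 = -60*(-1/494) - ¾ = 30/247 - ¾ = -621/988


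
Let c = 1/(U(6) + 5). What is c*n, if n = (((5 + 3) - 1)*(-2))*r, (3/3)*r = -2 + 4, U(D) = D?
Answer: -28/11 ≈ -2.5455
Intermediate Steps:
c = 1/11 (c = 1/(6 + 5) = 1/11 ≈ 0.090909)
r = 2 (r = -2 + 4 = 2)
n = -28 (n = (((5 + 3) - 1)*(-2))*2 = ((8 - 1)*(-2))*2 = (7*(-2))*2 = -14*2 = -28)
c*n = (1/11)*(-28) = -28/11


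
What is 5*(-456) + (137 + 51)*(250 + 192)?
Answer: 80816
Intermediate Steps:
5*(-456) + (137 + 51)*(250 + 192) = -2280 + 188*442 = -2280 + 83096 = 80816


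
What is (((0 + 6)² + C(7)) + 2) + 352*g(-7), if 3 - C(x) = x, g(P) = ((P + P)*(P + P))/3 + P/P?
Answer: 70150/3 ≈ 23383.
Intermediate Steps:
g(P) = 1 + 4*P²/3 (g(P) = ((2*P)*(2*P))*(⅓) + 1 = (4*P²)*(⅓) + 1 = 4*P²/3 + 1 = 1 + 4*P²/3)
C(x) = 3 - x
(((0 + 6)² + C(7)) + 2) + 352*g(-7) = (((0 + 6)² + (3 - 1*7)) + 2) + 352*(1 + (4/3)*(-7)²) = ((6² + (3 - 7)) + 2) + 352*(1 + (4/3)*49) = ((36 - 4) + 2) + 352*(1 + 196/3) = (32 + 2) + 352*(199/3) = 34 + 70048/3 = 70150/3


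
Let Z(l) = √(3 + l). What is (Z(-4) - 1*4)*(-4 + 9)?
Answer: -20 + 5*I ≈ -20.0 + 5.0*I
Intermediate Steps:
(Z(-4) - 1*4)*(-4 + 9) = (√(3 - 4) - 1*4)*(-4 + 9) = (√(-1) - 4)*5 = (I - 4)*5 = (-4 + I)*5 = -20 + 5*I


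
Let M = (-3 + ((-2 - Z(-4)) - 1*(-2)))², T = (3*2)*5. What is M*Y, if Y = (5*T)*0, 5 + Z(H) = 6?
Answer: 0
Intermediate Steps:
Z(H) = 1 (Z(H) = -5 + 6 = 1)
T = 30 (T = 6*5 = 30)
Y = 0 (Y = (5*30)*0 = 150*0 = 0)
M = 16 (M = (-3 + ((-2 - 1*1) - 1*(-2)))² = (-3 + ((-2 - 1) + 2))² = (-3 + (-3 + 2))² = (-3 - 1)² = (-4)² = 16)
M*Y = 16*0 = 0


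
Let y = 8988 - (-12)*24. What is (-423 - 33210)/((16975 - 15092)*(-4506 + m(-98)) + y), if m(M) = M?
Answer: 33633/8660056 ≈ 0.0038837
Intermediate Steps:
y = 9276 (y = 8988 - 1*(-288) = 8988 + 288 = 9276)
(-423 - 33210)/((16975 - 15092)*(-4506 + m(-98)) + y) = (-423 - 33210)/((16975 - 15092)*(-4506 - 98) + 9276) = -33633/(1883*(-4604) + 9276) = -33633/(-8669332 + 9276) = -33633/(-8660056) = -33633*(-1/8660056) = 33633/8660056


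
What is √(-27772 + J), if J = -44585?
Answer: I*√72357 ≈ 268.99*I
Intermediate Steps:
√(-27772 + J) = √(-27772 - 44585) = √(-72357) = I*√72357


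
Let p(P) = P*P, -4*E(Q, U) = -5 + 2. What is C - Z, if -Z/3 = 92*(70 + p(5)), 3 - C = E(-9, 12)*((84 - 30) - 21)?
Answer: 104793/4 ≈ 26198.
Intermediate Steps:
E(Q, U) = ¾ (E(Q, U) = -(-5 + 2)/4 = -¼*(-3) = ¾)
p(P) = P²
C = -87/4 (C = 3 - 3*((84 - 30) - 21)/4 = 3 - 3*(54 - 21)/4 = 3 - 3*33/4 = 3 - 1*99/4 = 3 - 99/4 = -87/4 ≈ -21.750)
Z = -26220 (Z = -276*(70 + 5²) = -276*(70 + 25) = -276*95 = -3*8740 = -26220)
C - Z = -87/4 - 1*(-26220) = -87/4 + 26220 = 104793/4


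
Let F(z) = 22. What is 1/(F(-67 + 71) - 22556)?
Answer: -1/22534 ≈ -4.4377e-5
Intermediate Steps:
1/(F(-67 + 71) - 22556) = 1/(22 - 22556) = 1/(-22534) = -1/22534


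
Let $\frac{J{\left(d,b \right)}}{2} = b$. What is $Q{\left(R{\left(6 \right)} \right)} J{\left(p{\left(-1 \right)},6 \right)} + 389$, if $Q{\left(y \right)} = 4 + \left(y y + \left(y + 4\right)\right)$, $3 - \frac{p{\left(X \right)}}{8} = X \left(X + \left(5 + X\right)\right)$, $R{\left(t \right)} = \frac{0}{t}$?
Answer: $485$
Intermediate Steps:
$R{\left(t \right)} = 0$
$p{\left(X \right)} = 24 - 8 X \left(5 + 2 X\right)$ ($p{\left(X \right)} = 24 - 8 X \left(X + \left(5 + X\right)\right) = 24 - 8 X \left(5 + 2 X\right)$)
$J{\left(d,b \right)} = 2 b$
$Q{\left(y \right)} = 8 + y + y^{2}$ ($Q{\left(y \right)} = 4 + \left(y^{2} + \left(4 + y\right)\right) = 4 + \left(4 + y + y^{2}\right) = 8 + y + y^{2}$)
$Q{\left(R{\left(6 \right)} \right)} J{\left(p{\left(-1 \right)},6 \right)} + 389 = \left(8 + 0 + 0^{2}\right) 2 \cdot 6 + 389 = \left(8 + 0 + 0\right) 12 + 389 = 8 \cdot 12 + 389 = 96 + 389 = 485$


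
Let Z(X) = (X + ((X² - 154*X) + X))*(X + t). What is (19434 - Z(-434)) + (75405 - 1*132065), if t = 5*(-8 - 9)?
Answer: 131956930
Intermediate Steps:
t = -85 (t = 5*(-17) = -85)
Z(X) = (-85 + X)*(X² - 152*X) (Z(X) = (X + ((X² - 154*X) + X))*(X - 85) = (X + (X² - 153*X))*(-85 + X) = (X² - 152*X)*(-85 + X) = (-85 + X)*(X² - 152*X))
(19434 - Z(-434)) + (75405 - 1*132065) = (19434 - (-434)*(12920 + (-434)² - 237*(-434))) + (75405 - 1*132065) = (19434 - (-434)*(12920 + 188356 + 102858)) + (75405 - 132065) = (19434 - (-434)*304134) - 56660 = (19434 - 1*(-131994156)) - 56660 = (19434 + 131994156) - 56660 = 132013590 - 56660 = 131956930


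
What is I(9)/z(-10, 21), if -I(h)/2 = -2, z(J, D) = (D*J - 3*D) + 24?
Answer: -4/249 ≈ -0.016064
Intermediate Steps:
z(J, D) = 24 - 3*D + D*J (z(J, D) = (-3*D + D*J) + 24 = 24 - 3*D + D*J)
I(h) = 4 (I(h) = -2*(-2) = 4)
I(9)/z(-10, 21) = 4/(24 - 3*21 + 21*(-10)) = 4/(24 - 63 - 210) = 4/(-249) = 4*(-1/249) = -4/249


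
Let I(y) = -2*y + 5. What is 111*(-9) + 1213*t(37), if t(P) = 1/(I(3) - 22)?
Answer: -24190/23 ≈ -1051.7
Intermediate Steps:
I(y) = 5 - 2*y
t(P) = -1/23 (t(P) = 1/((5 - 2*3) - 22) = 1/((5 - 6) - 22) = 1/(-1 - 22) = 1/(-23) = -1/23)
111*(-9) + 1213*t(37) = 111*(-9) + 1213*(-1/23) = -999 - 1213/23 = -24190/23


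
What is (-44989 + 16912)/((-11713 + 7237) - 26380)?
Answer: 4011/4408 ≈ 0.90994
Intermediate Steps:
(-44989 + 16912)/((-11713 + 7237) - 26380) = -28077/(-4476 - 26380) = -28077/(-30856) = -28077*(-1/30856) = 4011/4408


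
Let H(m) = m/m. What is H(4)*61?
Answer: 61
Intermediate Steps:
H(m) = 1
H(4)*61 = 1*61 = 61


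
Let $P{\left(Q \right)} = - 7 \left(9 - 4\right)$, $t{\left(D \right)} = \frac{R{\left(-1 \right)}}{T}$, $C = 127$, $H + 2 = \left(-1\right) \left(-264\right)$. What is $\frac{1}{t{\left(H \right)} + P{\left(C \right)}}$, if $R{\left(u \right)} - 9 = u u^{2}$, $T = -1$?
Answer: $- \frac{1}{43} \approx -0.023256$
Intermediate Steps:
$R{\left(u \right)} = 9 + u^{3}$ ($R{\left(u \right)} = 9 + u u^{2} = 9 + u^{3}$)
$H = 262$ ($H = -2 - -264 = -2 + 264 = 262$)
$t{\left(D \right)} = -8$ ($t{\left(D \right)} = \frac{9 + \left(-1\right)^{3}}{-1} = \left(9 - 1\right) \left(-1\right) = 8 \left(-1\right) = -8$)
$P{\left(Q \right)} = -35$ ($P{\left(Q \right)} = \left(-7\right) 5 = -35$)
$\frac{1}{t{\left(H \right)} + P{\left(C \right)}} = \frac{1}{-8 - 35} = \frac{1}{-43} = - \frac{1}{43}$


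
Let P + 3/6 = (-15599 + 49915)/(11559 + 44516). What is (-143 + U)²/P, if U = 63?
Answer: 717760000/12557 ≈ 57160.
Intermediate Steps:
P = 12557/112150 (P = -½ + (-15599 + 49915)/(11559 + 44516) = -½ + 34316/56075 = 12557/112150 ≈ 0.11197)
(-143 + U)²/P = (-143 + 63)²/(12557/112150) = (-80)²*(112150/12557) = 6400*(112150/12557) = 717760000/12557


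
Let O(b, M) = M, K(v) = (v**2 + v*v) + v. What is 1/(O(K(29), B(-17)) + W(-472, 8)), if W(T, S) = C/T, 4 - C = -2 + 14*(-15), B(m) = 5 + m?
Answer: -59/735 ≈ -0.080272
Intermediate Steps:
C = 216 (C = 4 - (-2 + 14*(-15)) = 4 - (-2 - 210) = 4 - 1*(-212) = 4 + 212 = 216)
K(v) = v + 2*v**2 (K(v) = (v**2 + v**2) + v = 2*v**2 + v = v + 2*v**2)
W(T, S) = 216/T
1/(O(K(29), B(-17)) + W(-472, 8)) = 1/((5 - 17) + 216/(-472)) = 1/(-12 + 216*(-1/472)) = 1/(-12 - 27/59) = 1/(-735/59) = -59/735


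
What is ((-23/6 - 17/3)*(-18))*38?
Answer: 6498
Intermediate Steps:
((-23/6 - 17/3)*(-18))*38 = -19/2*(-18)*38 = 171*38 = 6498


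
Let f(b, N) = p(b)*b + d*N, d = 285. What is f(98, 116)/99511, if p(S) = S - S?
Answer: 33060/99511 ≈ 0.33222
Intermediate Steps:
p(S) = 0
f(b, N) = 285*N (f(b, N) = 0*b + 285*N = 0 + 285*N = 285*N)
f(98, 116)/99511 = (285*116)/99511 = 33060*(1/99511) = 33060/99511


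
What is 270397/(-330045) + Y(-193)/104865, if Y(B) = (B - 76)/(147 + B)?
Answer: -17389994167/21227570274 ≈ -0.81922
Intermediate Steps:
Y(B) = (-76 + B)/(147 + B)
270397/(-330045) + Y(-193)/104865 = 270397/(-330045) + ((-76 - 193)/(147 - 193))/104865 = 270397*(-1/330045) + (-269/(-46))*(1/104865) = -270397/330045 - 1/46*(-269)*(1/104865) = -270397/330045 + (269/46)*(1/104865) = -270397/330045 + 269/4823790 = -17389994167/21227570274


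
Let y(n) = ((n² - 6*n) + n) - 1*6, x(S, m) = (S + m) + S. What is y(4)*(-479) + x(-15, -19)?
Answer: 4741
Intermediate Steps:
x(S, m) = m + 2*S
y(n) = -6 + n² - 5*n (y(n) = (n² - 5*n) - 6 = -6 + n² - 5*n)
y(4)*(-479) + x(-15, -19) = (-6 + 4² - 5*4)*(-479) + (-19 + 2*(-15)) = (-6 + 16 - 20)*(-479) + (-19 - 30) = -10*(-479) - 49 = 4790 - 49 = 4741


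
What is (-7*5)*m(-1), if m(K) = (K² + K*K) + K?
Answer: -35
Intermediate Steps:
m(K) = K + 2*K² (m(K) = (K² + K²) + K = 2*K² + K = K + 2*K²)
(-7*5)*m(-1) = (-7*5)*(-(1 + 2*(-1))) = -(-35)*(1 - 2) = -(-35)*(-1) = -35*1 = -35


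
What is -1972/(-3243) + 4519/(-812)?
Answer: -13053853/2633316 ≈ -4.9572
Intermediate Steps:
-1972/(-3243) + 4519/(-812) = -1972*(-1/3243) + 4519*(-1/812) = 1972/3243 - 4519/812 = -13053853/2633316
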